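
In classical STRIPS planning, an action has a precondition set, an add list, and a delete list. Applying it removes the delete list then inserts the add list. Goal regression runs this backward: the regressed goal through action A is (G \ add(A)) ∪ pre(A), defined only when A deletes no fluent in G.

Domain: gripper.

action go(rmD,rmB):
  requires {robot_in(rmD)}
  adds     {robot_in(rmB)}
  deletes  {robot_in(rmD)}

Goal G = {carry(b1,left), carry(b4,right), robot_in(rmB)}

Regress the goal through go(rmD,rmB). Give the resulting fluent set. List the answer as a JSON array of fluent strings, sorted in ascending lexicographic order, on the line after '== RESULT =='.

Regress:
  G ∩ del = {}  (empty — regression defined)
  G \ add = {carry(b1,left), carry(b4,right), robot_in(rmB)} \ {robot_in(rmB)} = {carry(b1,left), carry(b4,right)}
  ∪ pre   = {carry(b1,left), carry(b4,right)} ∪ {robot_in(rmD)}
          = {carry(b1,left), carry(b4,right), robot_in(rmD)}

== RESULT ==
["carry(b1,left)", "carry(b4,right)", "robot_in(rmD)"]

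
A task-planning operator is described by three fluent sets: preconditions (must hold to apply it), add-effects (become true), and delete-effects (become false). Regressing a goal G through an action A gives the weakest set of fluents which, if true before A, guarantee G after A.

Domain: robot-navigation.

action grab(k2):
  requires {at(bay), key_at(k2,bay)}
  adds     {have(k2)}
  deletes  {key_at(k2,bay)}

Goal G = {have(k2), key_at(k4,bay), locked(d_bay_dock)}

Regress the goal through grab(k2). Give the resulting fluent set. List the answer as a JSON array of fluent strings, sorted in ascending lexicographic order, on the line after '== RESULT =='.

Compute (G \ add) ∪ pre:
  G ∩ del = {}  (empty — regression defined)
  G \ add = {have(k2), key_at(k4,bay), locked(d_bay_dock)} \ {have(k2)} = {key_at(k4,bay), locked(d_bay_dock)}
  ∪ pre   = {key_at(k4,bay), locked(d_bay_dock)} ∪ {at(bay), key_at(k2,bay)}
          = {at(bay), key_at(k2,bay), key_at(k4,bay), locked(d_bay_dock)}

== RESULT ==
["at(bay)", "key_at(k2,bay)", "key_at(k4,bay)", "locked(d_bay_dock)"]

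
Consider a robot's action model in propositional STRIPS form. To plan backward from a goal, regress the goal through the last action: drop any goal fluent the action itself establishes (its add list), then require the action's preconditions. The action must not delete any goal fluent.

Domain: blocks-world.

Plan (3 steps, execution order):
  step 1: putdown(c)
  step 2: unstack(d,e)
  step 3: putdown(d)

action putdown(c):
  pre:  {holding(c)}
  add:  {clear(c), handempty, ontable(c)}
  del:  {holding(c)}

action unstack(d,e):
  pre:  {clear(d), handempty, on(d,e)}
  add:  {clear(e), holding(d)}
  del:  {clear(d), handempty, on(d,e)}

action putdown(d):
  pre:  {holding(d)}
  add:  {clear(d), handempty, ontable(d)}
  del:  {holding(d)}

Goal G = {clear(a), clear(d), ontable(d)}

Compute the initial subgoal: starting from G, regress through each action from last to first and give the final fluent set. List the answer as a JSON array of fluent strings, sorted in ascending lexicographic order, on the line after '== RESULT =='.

Regress step by step:
  through step 3 (putdown(d)): drop {clear(d), ontable(d)}, keep {clear(a)}, require {holding(d)}
    → {clear(a), holding(d)}
  through step 2 (unstack(d,e)): drop {holding(d)}, keep {clear(a)}, require {clear(d), handempty, on(d,e)}
    → {clear(a), clear(d), handempty, on(d,e)}
  through step 1 (putdown(c)): drop {handempty}, keep {clear(a), clear(d), on(d,e)}, require {holding(c)}
    → {clear(a), clear(d), holding(c), on(d,e)}

== RESULT ==
["clear(a)", "clear(d)", "holding(c)", "on(d,e)"]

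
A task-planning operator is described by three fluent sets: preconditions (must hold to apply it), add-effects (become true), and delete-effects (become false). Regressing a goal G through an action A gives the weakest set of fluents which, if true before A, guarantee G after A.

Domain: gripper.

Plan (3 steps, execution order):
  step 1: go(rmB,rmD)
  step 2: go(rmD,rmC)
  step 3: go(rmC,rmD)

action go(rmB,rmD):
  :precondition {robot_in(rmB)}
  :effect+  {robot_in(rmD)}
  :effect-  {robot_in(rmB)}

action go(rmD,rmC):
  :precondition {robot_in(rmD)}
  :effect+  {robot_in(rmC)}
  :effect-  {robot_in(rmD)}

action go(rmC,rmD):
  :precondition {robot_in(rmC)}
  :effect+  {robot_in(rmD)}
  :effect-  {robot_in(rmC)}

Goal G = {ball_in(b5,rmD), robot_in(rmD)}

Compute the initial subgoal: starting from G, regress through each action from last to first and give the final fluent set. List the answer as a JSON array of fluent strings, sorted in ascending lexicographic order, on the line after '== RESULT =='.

Regress step by step:
  through step 3 (go(rmC,rmD)): drop {robot_in(rmD)}, keep {ball_in(b5,rmD)}, require {robot_in(rmC)}
    → {ball_in(b5,rmD), robot_in(rmC)}
  through step 2 (go(rmD,rmC)): drop {robot_in(rmC)}, keep {ball_in(b5,rmD)}, require {robot_in(rmD)}
    → {ball_in(b5,rmD), robot_in(rmD)}
  through step 1 (go(rmB,rmD)): drop {robot_in(rmD)}, keep {ball_in(b5,rmD)}, require {robot_in(rmB)}
    → {ball_in(b5,rmD), robot_in(rmB)}

== RESULT ==
["ball_in(b5,rmD)", "robot_in(rmB)"]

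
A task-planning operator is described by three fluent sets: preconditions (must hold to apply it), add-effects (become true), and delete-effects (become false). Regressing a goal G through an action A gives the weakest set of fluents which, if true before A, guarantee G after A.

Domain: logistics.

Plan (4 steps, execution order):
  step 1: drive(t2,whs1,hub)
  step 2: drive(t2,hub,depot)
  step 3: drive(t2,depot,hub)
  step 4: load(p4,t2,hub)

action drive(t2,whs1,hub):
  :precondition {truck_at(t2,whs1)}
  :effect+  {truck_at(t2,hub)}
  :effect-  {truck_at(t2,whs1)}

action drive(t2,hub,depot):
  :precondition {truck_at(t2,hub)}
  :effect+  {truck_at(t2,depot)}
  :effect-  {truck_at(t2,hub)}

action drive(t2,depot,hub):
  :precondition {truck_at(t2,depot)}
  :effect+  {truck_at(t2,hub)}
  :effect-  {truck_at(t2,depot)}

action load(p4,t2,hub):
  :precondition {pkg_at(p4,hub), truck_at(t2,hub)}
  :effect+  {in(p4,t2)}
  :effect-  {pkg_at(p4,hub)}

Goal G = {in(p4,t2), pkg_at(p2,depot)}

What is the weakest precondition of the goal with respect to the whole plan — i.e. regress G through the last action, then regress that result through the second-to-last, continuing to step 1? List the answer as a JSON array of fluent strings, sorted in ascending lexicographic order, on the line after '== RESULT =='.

Work backward from the goal:
  through step 4 (load(p4,t2,hub)): drop {in(p4,t2)}, keep {pkg_at(p2,depot)}, require {pkg_at(p4,hub), truck_at(t2,hub)}
    → {pkg_at(p2,depot), pkg_at(p4,hub), truck_at(t2,hub)}
  through step 3 (drive(t2,depot,hub)): drop {truck_at(t2,hub)}, keep {pkg_at(p2,depot), pkg_at(p4,hub)}, require {truck_at(t2,depot)}
    → {pkg_at(p2,depot), pkg_at(p4,hub), truck_at(t2,depot)}
  through step 2 (drive(t2,hub,depot)): drop {truck_at(t2,depot)}, keep {pkg_at(p2,depot), pkg_at(p4,hub)}, require {truck_at(t2,hub)}
    → {pkg_at(p2,depot), pkg_at(p4,hub), truck_at(t2,hub)}
  through step 1 (drive(t2,whs1,hub)): drop {truck_at(t2,hub)}, keep {pkg_at(p2,depot), pkg_at(p4,hub)}, require {truck_at(t2,whs1)}
    → {pkg_at(p2,depot), pkg_at(p4,hub), truck_at(t2,whs1)}

== RESULT ==
["pkg_at(p2,depot)", "pkg_at(p4,hub)", "truck_at(t2,whs1)"]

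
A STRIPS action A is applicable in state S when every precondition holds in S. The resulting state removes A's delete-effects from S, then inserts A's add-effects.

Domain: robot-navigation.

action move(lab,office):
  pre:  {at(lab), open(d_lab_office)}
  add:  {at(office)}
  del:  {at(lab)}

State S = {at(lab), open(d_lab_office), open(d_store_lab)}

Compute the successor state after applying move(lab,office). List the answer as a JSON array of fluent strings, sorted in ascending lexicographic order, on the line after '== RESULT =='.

Progress:
  pre ⊆ S: {at(lab), open(d_lab_office)} ⊆ S  — applicable
  S \ del = {open(d_lab_office), open(d_store_lab)}
  ∪ add   = {at(office), open(d_lab_office), open(d_store_lab)}

== RESULT ==
["at(office)", "open(d_lab_office)", "open(d_store_lab)"]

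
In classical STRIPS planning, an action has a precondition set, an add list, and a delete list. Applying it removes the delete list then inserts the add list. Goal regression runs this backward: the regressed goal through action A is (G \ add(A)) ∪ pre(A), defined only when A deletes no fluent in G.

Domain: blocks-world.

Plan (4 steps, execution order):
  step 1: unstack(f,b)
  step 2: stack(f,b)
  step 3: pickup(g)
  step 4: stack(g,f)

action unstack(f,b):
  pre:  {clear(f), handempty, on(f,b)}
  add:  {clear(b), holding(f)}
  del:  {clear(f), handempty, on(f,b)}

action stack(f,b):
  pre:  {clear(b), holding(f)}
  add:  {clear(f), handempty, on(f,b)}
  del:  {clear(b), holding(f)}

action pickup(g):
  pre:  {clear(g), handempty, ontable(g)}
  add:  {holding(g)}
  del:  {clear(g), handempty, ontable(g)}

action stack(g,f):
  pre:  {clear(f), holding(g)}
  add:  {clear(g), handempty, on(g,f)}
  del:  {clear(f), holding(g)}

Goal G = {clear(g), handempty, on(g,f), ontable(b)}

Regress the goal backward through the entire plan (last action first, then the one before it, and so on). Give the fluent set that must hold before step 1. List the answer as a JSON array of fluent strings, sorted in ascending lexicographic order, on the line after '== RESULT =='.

Regress step by step:
  through step 4 (stack(g,f)): drop {clear(g), handempty, on(g,f)}, keep {ontable(b)}, require {clear(f), holding(g)}
    → {clear(f), holding(g), ontable(b)}
  through step 3 (pickup(g)): drop {holding(g)}, keep {clear(f), ontable(b)}, require {clear(g), handempty, ontable(g)}
    → {clear(f), clear(g), handempty, ontable(b), ontable(g)}
  through step 2 (stack(f,b)): drop {clear(f), handempty}, keep {clear(g), ontable(b), ontable(g)}, require {clear(b), holding(f)}
    → {clear(b), clear(g), holding(f), ontable(b), ontable(g)}
  through step 1 (unstack(f,b)): drop {clear(b), holding(f)}, keep {clear(g), ontable(b), ontable(g)}, require {clear(f), handempty, on(f,b)}
    → {clear(f), clear(g), handempty, on(f,b), ontable(b), ontable(g)}

== RESULT ==
["clear(f)", "clear(g)", "handempty", "on(f,b)", "ontable(b)", "ontable(g)"]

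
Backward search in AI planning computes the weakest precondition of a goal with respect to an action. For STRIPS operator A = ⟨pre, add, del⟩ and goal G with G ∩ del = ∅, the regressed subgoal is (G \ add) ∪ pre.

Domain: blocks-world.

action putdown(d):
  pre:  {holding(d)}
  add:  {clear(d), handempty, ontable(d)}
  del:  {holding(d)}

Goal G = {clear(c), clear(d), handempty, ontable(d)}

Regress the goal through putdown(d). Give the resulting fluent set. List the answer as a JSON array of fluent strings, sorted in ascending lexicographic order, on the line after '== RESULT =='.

Compute (G \ add) ∪ pre:
  G ∩ del = {}  (empty — regression defined)
  G \ add = {clear(c), clear(d), handempty, ontable(d)} \ {clear(d), handempty, ontable(d)} = {clear(c)}
  ∪ pre   = {clear(c)} ∪ {holding(d)}
          = {clear(c), holding(d)}

== RESULT ==
["clear(c)", "holding(d)"]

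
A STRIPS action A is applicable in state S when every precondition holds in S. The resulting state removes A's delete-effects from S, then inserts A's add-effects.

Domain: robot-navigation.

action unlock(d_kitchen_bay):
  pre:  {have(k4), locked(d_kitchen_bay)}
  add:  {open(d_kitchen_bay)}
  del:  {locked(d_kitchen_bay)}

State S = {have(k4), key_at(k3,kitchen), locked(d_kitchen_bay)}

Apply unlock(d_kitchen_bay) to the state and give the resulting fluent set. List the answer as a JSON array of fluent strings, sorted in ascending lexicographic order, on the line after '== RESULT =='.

Compute (S \ del) ∪ add:
  pre ⊆ S: {have(k4), locked(d_kitchen_bay)} ⊆ S  — applicable
  S \ del = {have(k4), key_at(k3,kitchen)}
  ∪ add   = {have(k4), key_at(k3,kitchen), open(d_kitchen_bay)}

== RESULT ==
["have(k4)", "key_at(k3,kitchen)", "open(d_kitchen_bay)"]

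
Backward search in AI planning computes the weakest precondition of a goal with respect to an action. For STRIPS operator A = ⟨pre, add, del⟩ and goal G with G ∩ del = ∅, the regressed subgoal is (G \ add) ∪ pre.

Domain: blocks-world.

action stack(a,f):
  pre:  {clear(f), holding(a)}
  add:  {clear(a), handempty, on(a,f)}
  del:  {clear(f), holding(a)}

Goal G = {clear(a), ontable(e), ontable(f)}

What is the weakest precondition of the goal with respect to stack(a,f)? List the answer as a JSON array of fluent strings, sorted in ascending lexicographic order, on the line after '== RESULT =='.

Compute (G \ add) ∪ pre:
  G ∩ del = {}  (empty — regression defined)
  G \ add = {clear(a), ontable(e), ontable(f)} \ {clear(a), handempty, on(a,f)} = {ontable(e), ontable(f)}
  ∪ pre   = {ontable(e), ontable(f)} ∪ {clear(f), holding(a)}
          = {clear(f), holding(a), ontable(e), ontable(f)}

== RESULT ==
["clear(f)", "holding(a)", "ontable(e)", "ontable(f)"]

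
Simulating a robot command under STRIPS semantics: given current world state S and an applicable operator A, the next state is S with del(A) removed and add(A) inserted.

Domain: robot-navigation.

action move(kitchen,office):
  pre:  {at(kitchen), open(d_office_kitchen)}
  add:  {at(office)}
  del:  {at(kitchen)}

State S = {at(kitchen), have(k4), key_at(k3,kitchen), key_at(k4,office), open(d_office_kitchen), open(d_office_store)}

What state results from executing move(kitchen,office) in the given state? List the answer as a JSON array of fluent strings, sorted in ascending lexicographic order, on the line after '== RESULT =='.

Progress:
  pre ⊆ S: {at(kitchen), open(d_office_kitchen)} ⊆ S  — applicable
  S \ del = {have(k4), key_at(k3,kitchen), key_at(k4,office), open(d_office_kitchen), open(d_office_store)}
  ∪ add   = {at(office), have(k4), key_at(k3,kitchen), key_at(k4,office), open(d_office_kitchen), open(d_office_store)}

== RESULT ==
["at(office)", "have(k4)", "key_at(k3,kitchen)", "key_at(k4,office)", "open(d_office_kitchen)", "open(d_office_store)"]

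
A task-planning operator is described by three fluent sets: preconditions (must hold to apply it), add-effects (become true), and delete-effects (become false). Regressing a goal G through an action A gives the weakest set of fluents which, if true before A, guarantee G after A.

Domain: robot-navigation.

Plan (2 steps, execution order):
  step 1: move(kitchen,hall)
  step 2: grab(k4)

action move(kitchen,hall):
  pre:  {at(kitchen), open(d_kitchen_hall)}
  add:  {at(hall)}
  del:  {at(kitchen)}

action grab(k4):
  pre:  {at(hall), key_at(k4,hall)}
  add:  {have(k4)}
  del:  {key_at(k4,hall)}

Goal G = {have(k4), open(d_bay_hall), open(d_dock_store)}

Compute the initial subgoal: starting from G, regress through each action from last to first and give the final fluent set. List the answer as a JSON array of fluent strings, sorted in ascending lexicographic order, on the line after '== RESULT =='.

Work backward from the goal:
  through step 2 (grab(k4)): drop {have(k4)}, keep {open(d_bay_hall), open(d_dock_store)}, require {at(hall), key_at(k4,hall)}
    → {at(hall), key_at(k4,hall), open(d_bay_hall), open(d_dock_store)}
  through step 1 (move(kitchen,hall)): drop {at(hall)}, keep {key_at(k4,hall), open(d_bay_hall), open(d_dock_store)}, require {at(kitchen), open(d_kitchen_hall)}
    → {at(kitchen), key_at(k4,hall), open(d_bay_hall), open(d_dock_store), open(d_kitchen_hall)}

== RESULT ==
["at(kitchen)", "key_at(k4,hall)", "open(d_bay_hall)", "open(d_dock_store)", "open(d_kitchen_hall)"]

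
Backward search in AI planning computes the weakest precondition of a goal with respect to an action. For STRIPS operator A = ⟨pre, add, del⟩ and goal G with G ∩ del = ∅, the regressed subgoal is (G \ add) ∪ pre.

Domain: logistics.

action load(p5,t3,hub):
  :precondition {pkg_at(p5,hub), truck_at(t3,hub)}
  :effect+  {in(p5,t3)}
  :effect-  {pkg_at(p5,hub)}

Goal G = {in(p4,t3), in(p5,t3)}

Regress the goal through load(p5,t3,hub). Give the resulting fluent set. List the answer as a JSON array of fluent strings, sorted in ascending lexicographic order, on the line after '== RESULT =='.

Regress:
  G ∩ del = {}  (empty — regression defined)
  G \ add = {in(p4,t3), in(p5,t3)} \ {in(p5,t3)} = {in(p4,t3)}
  ∪ pre   = {in(p4,t3)} ∪ {pkg_at(p5,hub), truck_at(t3,hub)}
          = {in(p4,t3), pkg_at(p5,hub), truck_at(t3,hub)}

== RESULT ==
["in(p4,t3)", "pkg_at(p5,hub)", "truck_at(t3,hub)"]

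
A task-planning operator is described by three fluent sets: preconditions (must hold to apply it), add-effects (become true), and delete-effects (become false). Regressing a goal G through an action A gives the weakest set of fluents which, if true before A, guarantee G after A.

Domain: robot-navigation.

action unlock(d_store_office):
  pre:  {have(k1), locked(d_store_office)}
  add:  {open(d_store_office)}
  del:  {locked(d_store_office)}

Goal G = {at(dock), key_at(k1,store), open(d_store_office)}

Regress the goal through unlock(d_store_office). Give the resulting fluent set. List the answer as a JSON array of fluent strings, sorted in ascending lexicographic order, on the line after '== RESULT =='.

Compute (G \ add) ∪ pre:
  G ∩ del = {}  (empty — regression defined)
  G \ add = {at(dock), key_at(k1,store), open(d_store_office)} \ {open(d_store_office)} = {at(dock), key_at(k1,store)}
  ∪ pre   = {at(dock), key_at(k1,store)} ∪ {have(k1), locked(d_store_office)}
          = {at(dock), have(k1), key_at(k1,store), locked(d_store_office)}

== RESULT ==
["at(dock)", "have(k1)", "key_at(k1,store)", "locked(d_store_office)"]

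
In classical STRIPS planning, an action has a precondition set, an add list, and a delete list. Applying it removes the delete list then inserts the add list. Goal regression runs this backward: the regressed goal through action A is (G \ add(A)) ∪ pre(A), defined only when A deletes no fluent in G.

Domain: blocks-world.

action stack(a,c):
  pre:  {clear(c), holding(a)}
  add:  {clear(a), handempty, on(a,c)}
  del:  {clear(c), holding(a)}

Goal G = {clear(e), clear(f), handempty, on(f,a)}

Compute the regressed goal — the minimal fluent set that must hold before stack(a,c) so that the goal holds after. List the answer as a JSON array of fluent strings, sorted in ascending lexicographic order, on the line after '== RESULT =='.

Regress:
  G ∩ del = {}  (empty — regression defined)
  G \ add = {clear(e), clear(f), handempty, on(f,a)} \ {clear(a), handempty, on(a,c)} = {clear(e), clear(f), on(f,a)}
  ∪ pre   = {clear(e), clear(f), on(f,a)} ∪ {clear(c), holding(a)}
          = {clear(c), clear(e), clear(f), holding(a), on(f,a)}

== RESULT ==
["clear(c)", "clear(e)", "clear(f)", "holding(a)", "on(f,a)"]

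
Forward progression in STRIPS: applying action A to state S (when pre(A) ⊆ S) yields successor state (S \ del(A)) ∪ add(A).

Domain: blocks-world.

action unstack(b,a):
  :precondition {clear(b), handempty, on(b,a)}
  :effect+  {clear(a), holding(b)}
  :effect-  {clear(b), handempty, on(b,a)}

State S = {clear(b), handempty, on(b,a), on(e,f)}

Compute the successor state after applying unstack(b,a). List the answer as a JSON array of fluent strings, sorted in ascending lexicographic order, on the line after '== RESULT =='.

Progress:
  pre ⊆ S: {clear(b), handempty, on(b,a)} ⊆ S  — applicable
  S \ del = {on(e,f)}
  ∪ add   = {clear(a), holding(b), on(e,f)}

== RESULT ==
["clear(a)", "holding(b)", "on(e,f)"]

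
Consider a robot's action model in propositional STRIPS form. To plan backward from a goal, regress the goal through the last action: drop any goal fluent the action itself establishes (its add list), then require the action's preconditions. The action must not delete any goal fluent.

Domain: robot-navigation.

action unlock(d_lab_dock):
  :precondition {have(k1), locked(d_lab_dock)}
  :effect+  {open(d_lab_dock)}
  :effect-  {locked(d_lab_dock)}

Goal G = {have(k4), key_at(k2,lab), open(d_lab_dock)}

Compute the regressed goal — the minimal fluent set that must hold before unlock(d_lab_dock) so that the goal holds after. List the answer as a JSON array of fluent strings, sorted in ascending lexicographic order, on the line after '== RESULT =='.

Regress:
  G ∩ del = {}  (empty — regression defined)
  G \ add = {have(k4), key_at(k2,lab), open(d_lab_dock)} \ {open(d_lab_dock)} = {have(k4), key_at(k2,lab)}
  ∪ pre   = {have(k4), key_at(k2,lab)} ∪ {have(k1), locked(d_lab_dock)}
          = {have(k1), have(k4), key_at(k2,lab), locked(d_lab_dock)}

== RESULT ==
["have(k1)", "have(k4)", "key_at(k2,lab)", "locked(d_lab_dock)"]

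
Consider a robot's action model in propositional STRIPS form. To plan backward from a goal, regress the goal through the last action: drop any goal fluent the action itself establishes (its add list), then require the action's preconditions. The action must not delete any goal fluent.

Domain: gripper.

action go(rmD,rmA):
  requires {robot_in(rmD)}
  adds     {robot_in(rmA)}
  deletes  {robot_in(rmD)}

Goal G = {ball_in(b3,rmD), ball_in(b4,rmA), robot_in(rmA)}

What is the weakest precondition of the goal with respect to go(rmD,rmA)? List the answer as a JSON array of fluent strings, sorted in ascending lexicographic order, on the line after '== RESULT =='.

Compute (G \ add) ∪ pre:
  G ∩ del = {}  (empty — regression defined)
  G \ add = {ball_in(b3,rmD), ball_in(b4,rmA), robot_in(rmA)} \ {robot_in(rmA)} = {ball_in(b3,rmD), ball_in(b4,rmA)}
  ∪ pre   = {ball_in(b3,rmD), ball_in(b4,rmA)} ∪ {robot_in(rmD)}
          = {ball_in(b3,rmD), ball_in(b4,rmA), robot_in(rmD)}

== RESULT ==
["ball_in(b3,rmD)", "ball_in(b4,rmA)", "robot_in(rmD)"]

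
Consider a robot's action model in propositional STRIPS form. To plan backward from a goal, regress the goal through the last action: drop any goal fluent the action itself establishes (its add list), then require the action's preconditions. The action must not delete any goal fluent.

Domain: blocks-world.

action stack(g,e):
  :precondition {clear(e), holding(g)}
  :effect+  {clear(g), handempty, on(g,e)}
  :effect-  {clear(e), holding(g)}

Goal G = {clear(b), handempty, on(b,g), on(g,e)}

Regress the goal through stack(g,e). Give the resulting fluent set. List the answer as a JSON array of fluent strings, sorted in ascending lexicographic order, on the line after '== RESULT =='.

Compute (G \ add) ∪ pre:
  G ∩ del = {}  (empty — regression defined)
  G \ add = {clear(b), handempty, on(b,g), on(g,e)} \ {clear(g), handempty, on(g,e)} = {clear(b), on(b,g)}
  ∪ pre   = {clear(b), on(b,g)} ∪ {clear(e), holding(g)}
          = {clear(b), clear(e), holding(g), on(b,g)}

== RESULT ==
["clear(b)", "clear(e)", "holding(g)", "on(b,g)"]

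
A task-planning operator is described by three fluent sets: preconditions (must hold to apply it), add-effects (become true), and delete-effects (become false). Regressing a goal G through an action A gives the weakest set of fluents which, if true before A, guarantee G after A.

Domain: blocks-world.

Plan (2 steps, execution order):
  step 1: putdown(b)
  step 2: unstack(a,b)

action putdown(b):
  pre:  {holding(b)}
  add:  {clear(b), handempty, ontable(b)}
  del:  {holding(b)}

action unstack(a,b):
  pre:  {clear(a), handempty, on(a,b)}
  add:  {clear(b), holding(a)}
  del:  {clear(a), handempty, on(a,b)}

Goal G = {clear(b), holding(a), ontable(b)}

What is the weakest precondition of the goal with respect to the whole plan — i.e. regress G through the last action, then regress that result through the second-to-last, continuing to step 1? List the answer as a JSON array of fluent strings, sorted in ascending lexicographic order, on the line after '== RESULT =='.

Regress step by step:
  through step 2 (unstack(a,b)): drop {clear(b), holding(a)}, keep {ontable(b)}, require {clear(a), handempty, on(a,b)}
    → {clear(a), handempty, on(a,b), ontable(b)}
  through step 1 (putdown(b)): drop {handempty, ontable(b)}, keep {clear(a), on(a,b)}, require {holding(b)}
    → {clear(a), holding(b), on(a,b)}

== RESULT ==
["clear(a)", "holding(b)", "on(a,b)"]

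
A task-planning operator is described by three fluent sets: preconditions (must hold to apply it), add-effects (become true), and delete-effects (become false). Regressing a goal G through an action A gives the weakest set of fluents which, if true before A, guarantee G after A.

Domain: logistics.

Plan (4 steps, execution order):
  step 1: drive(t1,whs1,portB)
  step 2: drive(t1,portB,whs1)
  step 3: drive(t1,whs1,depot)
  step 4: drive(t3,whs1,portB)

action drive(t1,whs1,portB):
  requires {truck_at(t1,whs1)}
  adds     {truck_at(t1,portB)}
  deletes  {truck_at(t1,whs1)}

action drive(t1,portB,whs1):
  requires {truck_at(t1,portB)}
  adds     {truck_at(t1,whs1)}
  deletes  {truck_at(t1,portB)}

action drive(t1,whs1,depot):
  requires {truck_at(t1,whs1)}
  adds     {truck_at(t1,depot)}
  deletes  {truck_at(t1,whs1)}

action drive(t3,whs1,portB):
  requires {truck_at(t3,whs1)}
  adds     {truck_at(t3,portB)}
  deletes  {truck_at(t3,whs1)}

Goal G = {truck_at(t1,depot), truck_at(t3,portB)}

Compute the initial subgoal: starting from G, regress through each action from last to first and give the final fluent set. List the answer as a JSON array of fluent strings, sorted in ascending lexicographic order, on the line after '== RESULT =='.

Work backward from the goal:
  through step 4 (drive(t3,whs1,portB)): drop {truck_at(t3,portB)}, keep {truck_at(t1,depot)}, require {truck_at(t3,whs1)}
    → {truck_at(t1,depot), truck_at(t3,whs1)}
  through step 3 (drive(t1,whs1,depot)): drop {truck_at(t1,depot)}, keep {truck_at(t3,whs1)}, require {truck_at(t1,whs1)}
    → {truck_at(t1,whs1), truck_at(t3,whs1)}
  through step 2 (drive(t1,portB,whs1)): drop {truck_at(t1,whs1)}, keep {truck_at(t3,whs1)}, require {truck_at(t1,portB)}
    → {truck_at(t1,portB), truck_at(t3,whs1)}
  through step 1 (drive(t1,whs1,portB)): drop {truck_at(t1,portB)}, keep {truck_at(t3,whs1)}, require {truck_at(t1,whs1)}
    → {truck_at(t1,whs1), truck_at(t3,whs1)}

== RESULT ==
["truck_at(t1,whs1)", "truck_at(t3,whs1)"]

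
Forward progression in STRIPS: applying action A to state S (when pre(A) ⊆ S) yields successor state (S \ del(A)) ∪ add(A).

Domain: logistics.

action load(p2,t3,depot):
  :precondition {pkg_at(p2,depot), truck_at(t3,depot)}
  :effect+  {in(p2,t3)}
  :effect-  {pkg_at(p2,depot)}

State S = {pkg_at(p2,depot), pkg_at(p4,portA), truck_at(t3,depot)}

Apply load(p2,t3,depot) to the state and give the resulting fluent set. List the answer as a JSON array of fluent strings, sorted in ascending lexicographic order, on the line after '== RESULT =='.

Compute (S \ del) ∪ add:
  pre ⊆ S: {pkg_at(p2,depot), truck_at(t3,depot)} ⊆ S  — applicable
  S \ del = {pkg_at(p4,portA), truck_at(t3,depot)}
  ∪ add   = {in(p2,t3), pkg_at(p4,portA), truck_at(t3,depot)}

== RESULT ==
["in(p2,t3)", "pkg_at(p4,portA)", "truck_at(t3,depot)"]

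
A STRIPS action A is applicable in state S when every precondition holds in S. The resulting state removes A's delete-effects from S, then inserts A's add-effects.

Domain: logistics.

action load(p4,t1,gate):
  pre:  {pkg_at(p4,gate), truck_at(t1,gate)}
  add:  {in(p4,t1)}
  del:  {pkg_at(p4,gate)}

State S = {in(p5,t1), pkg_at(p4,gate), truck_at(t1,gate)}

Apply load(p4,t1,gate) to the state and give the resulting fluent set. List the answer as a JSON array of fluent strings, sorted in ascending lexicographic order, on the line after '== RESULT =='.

Progress:
  pre ⊆ S: {pkg_at(p4,gate), truck_at(t1,gate)} ⊆ S  — applicable
  S \ del = {in(p5,t1), truck_at(t1,gate)}
  ∪ add   = {in(p4,t1), in(p5,t1), truck_at(t1,gate)}

== RESULT ==
["in(p4,t1)", "in(p5,t1)", "truck_at(t1,gate)"]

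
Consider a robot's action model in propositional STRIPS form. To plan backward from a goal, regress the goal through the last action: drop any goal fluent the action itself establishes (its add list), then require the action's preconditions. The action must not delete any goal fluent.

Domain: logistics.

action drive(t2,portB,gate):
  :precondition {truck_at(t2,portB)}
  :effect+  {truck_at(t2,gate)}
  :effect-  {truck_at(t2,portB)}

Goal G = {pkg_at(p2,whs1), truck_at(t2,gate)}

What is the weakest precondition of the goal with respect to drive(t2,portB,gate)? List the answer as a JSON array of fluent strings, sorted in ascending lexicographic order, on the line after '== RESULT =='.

Compute (G \ add) ∪ pre:
  G ∩ del = {}  (empty — regression defined)
  G \ add = {pkg_at(p2,whs1), truck_at(t2,gate)} \ {truck_at(t2,gate)} = {pkg_at(p2,whs1)}
  ∪ pre   = {pkg_at(p2,whs1)} ∪ {truck_at(t2,portB)}
          = {pkg_at(p2,whs1), truck_at(t2,portB)}

== RESULT ==
["pkg_at(p2,whs1)", "truck_at(t2,portB)"]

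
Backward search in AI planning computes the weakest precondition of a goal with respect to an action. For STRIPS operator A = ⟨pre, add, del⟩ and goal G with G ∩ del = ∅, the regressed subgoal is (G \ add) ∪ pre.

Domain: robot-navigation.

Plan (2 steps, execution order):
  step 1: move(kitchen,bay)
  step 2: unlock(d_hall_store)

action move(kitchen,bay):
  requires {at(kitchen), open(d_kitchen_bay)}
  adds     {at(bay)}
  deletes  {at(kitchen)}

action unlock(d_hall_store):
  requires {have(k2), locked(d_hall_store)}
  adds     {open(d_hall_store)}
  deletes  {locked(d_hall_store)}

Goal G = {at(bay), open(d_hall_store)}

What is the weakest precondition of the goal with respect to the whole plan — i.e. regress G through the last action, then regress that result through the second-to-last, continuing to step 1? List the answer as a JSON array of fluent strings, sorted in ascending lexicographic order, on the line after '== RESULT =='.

Regress step by step:
  through step 2 (unlock(d_hall_store)): drop {open(d_hall_store)}, keep {at(bay)}, require {have(k2), locked(d_hall_store)}
    → {at(bay), have(k2), locked(d_hall_store)}
  through step 1 (move(kitchen,bay)): drop {at(bay)}, keep {have(k2), locked(d_hall_store)}, require {at(kitchen), open(d_kitchen_bay)}
    → {at(kitchen), have(k2), locked(d_hall_store), open(d_kitchen_bay)}

== RESULT ==
["at(kitchen)", "have(k2)", "locked(d_hall_store)", "open(d_kitchen_bay)"]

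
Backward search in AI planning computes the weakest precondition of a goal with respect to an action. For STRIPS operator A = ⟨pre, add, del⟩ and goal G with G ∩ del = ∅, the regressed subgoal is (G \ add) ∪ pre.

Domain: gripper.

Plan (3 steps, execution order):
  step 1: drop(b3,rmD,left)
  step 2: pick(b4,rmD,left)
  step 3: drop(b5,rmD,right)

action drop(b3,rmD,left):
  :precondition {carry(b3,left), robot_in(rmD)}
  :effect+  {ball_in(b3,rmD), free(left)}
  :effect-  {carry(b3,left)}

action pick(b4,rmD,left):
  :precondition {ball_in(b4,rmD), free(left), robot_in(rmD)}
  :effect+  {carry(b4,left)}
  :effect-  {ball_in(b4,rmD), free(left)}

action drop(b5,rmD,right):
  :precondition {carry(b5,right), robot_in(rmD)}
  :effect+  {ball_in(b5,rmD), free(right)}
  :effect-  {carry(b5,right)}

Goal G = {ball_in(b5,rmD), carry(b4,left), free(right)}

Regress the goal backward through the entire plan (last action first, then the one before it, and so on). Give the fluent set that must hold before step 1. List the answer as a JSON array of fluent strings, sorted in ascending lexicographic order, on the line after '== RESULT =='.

Regress step by step:
  through step 3 (drop(b5,rmD,right)): drop {ball_in(b5,rmD), free(right)}, keep {carry(b4,left)}, require {carry(b5,right), robot_in(rmD)}
    → {carry(b4,left), carry(b5,right), robot_in(rmD)}
  through step 2 (pick(b4,rmD,left)): drop {carry(b4,left)}, keep {carry(b5,right), robot_in(rmD)}, require {ball_in(b4,rmD), free(left), robot_in(rmD)}
    → {ball_in(b4,rmD), carry(b5,right), free(left), robot_in(rmD)}
  through step 1 (drop(b3,rmD,left)): drop {free(left)}, keep {ball_in(b4,rmD), carry(b5,right), robot_in(rmD)}, require {carry(b3,left), robot_in(rmD)}
    → {ball_in(b4,rmD), carry(b3,left), carry(b5,right), robot_in(rmD)}

== RESULT ==
["ball_in(b4,rmD)", "carry(b3,left)", "carry(b5,right)", "robot_in(rmD)"]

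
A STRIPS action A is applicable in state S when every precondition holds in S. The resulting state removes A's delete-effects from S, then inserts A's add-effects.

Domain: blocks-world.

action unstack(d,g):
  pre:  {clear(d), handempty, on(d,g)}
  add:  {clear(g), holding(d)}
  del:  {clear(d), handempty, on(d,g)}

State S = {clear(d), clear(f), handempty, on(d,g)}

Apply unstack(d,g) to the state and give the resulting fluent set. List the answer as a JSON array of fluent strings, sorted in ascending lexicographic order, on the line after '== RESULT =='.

Progress:
  pre ⊆ S: {clear(d), handempty, on(d,g)} ⊆ S  — applicable
  S \ del = {clear(f)}
  ∪ add   = {clear(f), clear(g), holding(d)}

== RESULT ==
["clear(f)", "clear(g)", "holding(d)"]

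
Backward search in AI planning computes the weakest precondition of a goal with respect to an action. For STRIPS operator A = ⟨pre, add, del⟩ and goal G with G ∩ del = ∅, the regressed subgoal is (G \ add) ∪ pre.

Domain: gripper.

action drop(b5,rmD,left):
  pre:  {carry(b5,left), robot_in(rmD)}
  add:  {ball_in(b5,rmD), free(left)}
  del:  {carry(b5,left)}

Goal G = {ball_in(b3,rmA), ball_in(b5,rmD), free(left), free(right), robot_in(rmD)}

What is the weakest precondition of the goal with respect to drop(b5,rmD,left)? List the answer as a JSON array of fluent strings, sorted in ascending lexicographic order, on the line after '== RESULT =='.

Regress:
  G ∩ del = {}  (empty — regression defined)
  G \ add = {ball_in(b3,rmA), ball_in(b5,rmD), free(left), free(right), robot_in(rmD)} \ {ball_in(b5,rmD), free(left)} = {ball_in(b3,rmA), free(right), robot_in(rmD)}
  ∪ pre   = {ball_in(b3,rmA), free(right), robot_in(rmD)} ∪ {carry(b5,left), robot_in(rmD)}
          = {ball_in(b3,rmA), carry(b5,left), free(right), robot_in(rmD)}

== RESULT ==
["ball_in(b3,rmA)", "carry(b5,left)", "free(right)", "robot_in(rmD)"]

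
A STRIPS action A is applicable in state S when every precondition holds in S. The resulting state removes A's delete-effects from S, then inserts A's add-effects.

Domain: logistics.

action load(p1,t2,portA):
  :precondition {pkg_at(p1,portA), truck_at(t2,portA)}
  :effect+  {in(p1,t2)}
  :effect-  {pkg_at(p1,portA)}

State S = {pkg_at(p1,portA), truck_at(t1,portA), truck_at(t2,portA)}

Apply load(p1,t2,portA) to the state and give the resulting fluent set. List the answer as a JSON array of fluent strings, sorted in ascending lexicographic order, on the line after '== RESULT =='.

Progress:
  pre ⊆ S: {pkg_at(p1,portA), truck_at(t2,portA)} ⊆ S  — applicable
  S \ del = {truck_at(t1,portA), truck_at(t2,portA)}
  ∪ add   = {in(p1,t2), truck_at(t1,portA), truck_at(t2,portA)}

== RESULT ==
["in(p1,t2)", "truck_at(t1,portA)", "truck_at(t2,portA)"]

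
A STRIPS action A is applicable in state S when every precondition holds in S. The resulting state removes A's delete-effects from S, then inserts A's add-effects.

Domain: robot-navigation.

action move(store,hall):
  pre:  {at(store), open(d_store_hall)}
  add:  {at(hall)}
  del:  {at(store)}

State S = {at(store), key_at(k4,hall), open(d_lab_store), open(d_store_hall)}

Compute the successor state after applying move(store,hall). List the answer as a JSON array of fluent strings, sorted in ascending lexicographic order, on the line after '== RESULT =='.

Progress:
  pre ⊆ S: {at(store), open(d_store_hall)} ⊆ S  — applicable
  S \ del = {key_at(k4,hall), open(d_lab_store), open(d_store_hall)}
  ∪ add   = {at(hall), key_at(k4,hall), open(d_lab_store), open(d_store_hall)}

== RESULT ==
["at(hall)", "key_at(k4,hall)", "open(d_lab_store)", "open(d_store_hall)"]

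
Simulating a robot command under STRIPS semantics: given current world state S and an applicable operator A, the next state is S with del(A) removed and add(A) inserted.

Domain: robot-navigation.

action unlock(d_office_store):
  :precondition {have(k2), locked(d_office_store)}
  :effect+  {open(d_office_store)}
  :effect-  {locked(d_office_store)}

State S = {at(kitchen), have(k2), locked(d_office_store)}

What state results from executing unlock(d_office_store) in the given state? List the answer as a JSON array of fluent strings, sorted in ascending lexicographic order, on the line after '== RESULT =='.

Progress:
  pre ⊆ S: {have(k2), locked(d_office_store)} ⊆ S  — applicable
  S \ del = {at(kitchen), have(k2)}
  ∪ add   = {at(kitchen), have(k2), open(d_office_store)}

== RESULT ==
["at(kitchen)", "have(k2)", "open(d_office_store)"]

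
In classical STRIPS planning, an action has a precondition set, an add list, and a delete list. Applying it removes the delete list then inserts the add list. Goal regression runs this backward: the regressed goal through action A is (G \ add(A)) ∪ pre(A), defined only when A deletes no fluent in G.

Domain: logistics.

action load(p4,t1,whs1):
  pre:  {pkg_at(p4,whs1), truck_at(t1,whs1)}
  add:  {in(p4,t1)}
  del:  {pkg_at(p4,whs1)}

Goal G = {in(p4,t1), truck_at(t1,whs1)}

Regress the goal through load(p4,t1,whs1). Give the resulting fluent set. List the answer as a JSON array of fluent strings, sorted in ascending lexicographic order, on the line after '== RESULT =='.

Compute (G \ add) ∪ pre:
  G ∩ del = {}  (empty — regression defined)
  G \ add = {in(p4,t1), truck_at(t1,whs1)} \ {in(p4,t1)} = {truck_at(t1,whs1)}
  ∪ pre   = {truck_at(t1,whs1)} ∪ {pkg_at(p4,whs1), truck_at(t1,whs1)}
          = {pkg_at(p4,whs1), truck_at(t1,whs1)}

== RESULT ==
["pkg_at(p4,whs1)", "truck_at(t1,whs1)"]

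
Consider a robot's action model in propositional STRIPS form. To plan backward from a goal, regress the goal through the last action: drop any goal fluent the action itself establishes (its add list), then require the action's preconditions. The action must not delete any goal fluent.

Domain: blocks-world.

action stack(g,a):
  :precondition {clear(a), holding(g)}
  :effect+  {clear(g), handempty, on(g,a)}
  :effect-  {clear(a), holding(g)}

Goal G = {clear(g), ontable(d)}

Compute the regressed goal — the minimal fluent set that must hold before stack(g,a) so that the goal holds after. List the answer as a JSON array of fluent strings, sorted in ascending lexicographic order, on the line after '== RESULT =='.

Compute (G \ add) ∪ pre:
  G ∩ del = {}  (empty — regression defined)
  G \ add = {clear(g), ontable(d)} \ {clear(g), handempty, on(g,a)} = {ontable(d)}
  ∪ pre   = {ontable(d)} ∪ {clear(a), holding(g)}
          = {clear(a), holding(g), ontable(d)}

== RESULT ==
["clear(a)", "holding(g)", "ontable(d)"]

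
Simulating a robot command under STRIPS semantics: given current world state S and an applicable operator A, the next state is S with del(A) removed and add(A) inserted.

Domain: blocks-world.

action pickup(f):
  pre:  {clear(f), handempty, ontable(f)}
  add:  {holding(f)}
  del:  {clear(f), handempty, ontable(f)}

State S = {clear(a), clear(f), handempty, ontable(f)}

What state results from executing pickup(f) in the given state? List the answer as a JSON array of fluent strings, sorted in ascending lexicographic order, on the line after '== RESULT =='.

Progress:
  pre ⊆ S: {clear(f), handempty, ontable(f)} ⊆ S  — applicable
  S \ del = {clear(a)}
  ∪ add   = {clear(a), holding(f)}

== RESULT ==
["clear(a)", "holding(f)"]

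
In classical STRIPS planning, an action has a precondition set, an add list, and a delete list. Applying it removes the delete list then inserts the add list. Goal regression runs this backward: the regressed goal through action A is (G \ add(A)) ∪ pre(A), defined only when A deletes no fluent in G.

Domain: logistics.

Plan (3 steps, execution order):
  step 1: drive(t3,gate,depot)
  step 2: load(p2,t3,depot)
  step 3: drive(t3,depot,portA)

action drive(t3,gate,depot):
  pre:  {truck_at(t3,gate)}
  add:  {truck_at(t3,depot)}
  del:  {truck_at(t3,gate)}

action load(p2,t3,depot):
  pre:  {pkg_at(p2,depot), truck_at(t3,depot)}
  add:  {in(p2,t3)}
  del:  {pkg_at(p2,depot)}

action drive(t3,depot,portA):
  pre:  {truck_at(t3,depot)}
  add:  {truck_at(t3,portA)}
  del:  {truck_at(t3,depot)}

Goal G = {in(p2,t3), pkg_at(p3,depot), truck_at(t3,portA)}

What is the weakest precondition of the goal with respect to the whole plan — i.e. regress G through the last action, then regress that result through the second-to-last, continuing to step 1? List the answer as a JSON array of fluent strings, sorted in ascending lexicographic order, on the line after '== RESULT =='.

Regress step by step:
  through step 3 (drive(t3,depot,portA)): drop {truck_at(t3,portA)}, keep {in(p2,t3), pkg_at(p3,depot)}, require {truck_at(t3,depot)}
    → {in(p2,t3), pkg_at(p3,depot), truck_at(t3,depot)}
  through step 2 (load(p2,t3,depot)): drop {in(p2,t3)}, keep {pkg_at(p3,depot), truck_at(t3,depot)}, require {pkg_at(p2,depot), truck_at(t3,depot)}
    → {pkg_at(p2,depot), pkg_at(p3,depot), truck_at(t3,depot)}
  through step 1 (drive(t3,gate,depot)): drop {truck_at(t3,depot)}, keep {pkg_at(p2,depot), pkg_at(p3,depot)}, require {truck_at(t3,gate)}
    → {pkg_at(p2,depot), pkg_at(p3,depot), truck_at(t3,gate)}

== RESULT ==
["pkg_at(p2,depot)", "pkg_at(p3,depot)", "truck_at(t3,gate)"]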